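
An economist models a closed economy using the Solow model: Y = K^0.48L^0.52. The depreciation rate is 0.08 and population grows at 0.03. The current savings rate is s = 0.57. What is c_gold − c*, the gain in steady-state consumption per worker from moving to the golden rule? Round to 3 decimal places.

Δc ≈ 0.063

n + δ = 0.03 + 0.08 = 0.11.
Current steady state (s = 0.57): k* = (0.57/0.11)^(1/0.52) ≈ 23.6594, y* = 23.6594^0.48 ≈ 4.5659, c* = (1−0.57)·4.5659 ≈ 1.9633.
Setting f'(k) = n+δ gives 0.48·k^(0.48−1) = 0.11, hence k_gold = (0.48/0.11)^(1/0.52) ≈ 17.0011.
y_gold = 17.0011^0.48 ≈ 3.8961, c_gold = y_gold − 0.11·k_gold ≈ 2.0260.
Gain: Δc = 2.0260 − 1.9633 ≈ 0.0627.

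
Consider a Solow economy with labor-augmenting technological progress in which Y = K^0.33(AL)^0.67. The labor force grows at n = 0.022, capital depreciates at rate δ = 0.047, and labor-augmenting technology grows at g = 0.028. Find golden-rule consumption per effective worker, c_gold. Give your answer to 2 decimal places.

c_gold ≈ 1.22

Break-even investment rate: n + g + δ = 0.022 + 0.028 + 0.047 = 0.097.
Setting f'(k) = n+g+δ gives 0.33·k^(0.33−1) = 0.097, hence k_gold = (0.33/0.097)^(1/0.67) ≈ 6.2179.
y_gold = 6.2179^0.33 ≈ 1.8277.
c_gold = y_gold − (n+g+δ)·k_gold = 1.8277 − 0.097·6.2179 ≈ 1.2246.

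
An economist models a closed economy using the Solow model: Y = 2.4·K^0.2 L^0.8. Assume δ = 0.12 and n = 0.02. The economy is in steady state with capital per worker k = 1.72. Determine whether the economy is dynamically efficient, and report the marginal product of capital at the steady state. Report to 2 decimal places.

The effective depreciation rate is n + δ = 0.02 + 0.12 = 0.14.
MPK = 0.2·2.4·k^(0.2−1) = 0.2·2.4·1.72^(-0.8) ≈ 0.3110.
MPK > 0.14, so the economy is dynamically efficient (under-saving).

dynamically efficient; MPK ≈ 0.31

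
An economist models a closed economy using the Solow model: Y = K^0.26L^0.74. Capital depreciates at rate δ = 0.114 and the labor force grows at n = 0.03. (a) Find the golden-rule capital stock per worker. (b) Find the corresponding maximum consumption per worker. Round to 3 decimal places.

Break-even investment rate: n + δ = 0.03 + 0.114 = 0.144.
Golden rule sets MPK = n+δ: 0.26·k^(0.26−1) = 0.144, so k_gold = (0.26/0.144)^(1/0.74) ≈ 2.2221.
y_gold = 2.2221^0.26 ≈ 1.2307; c_gold = y_gold − 0.144·k_gold ≈ 0.9107.

(a) k_gold ≈ 2.222; (b) c_gold ≈ 0.911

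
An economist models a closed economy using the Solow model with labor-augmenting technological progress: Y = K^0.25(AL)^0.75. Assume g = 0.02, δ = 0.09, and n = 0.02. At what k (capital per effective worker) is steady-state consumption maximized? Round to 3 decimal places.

k_gold ≈ 2.391

Capital per effective worker breaks even when investment replaces (n + g + δ)·k; here n + g + δ = 0.13.
At the golden rule the marginal product of capital equals n+g+δ: 0.25·k^(0.25−1) = 0.13. Solving, k_gold = (0.25/0.13)^(1/0.75) ≈ 2.3915.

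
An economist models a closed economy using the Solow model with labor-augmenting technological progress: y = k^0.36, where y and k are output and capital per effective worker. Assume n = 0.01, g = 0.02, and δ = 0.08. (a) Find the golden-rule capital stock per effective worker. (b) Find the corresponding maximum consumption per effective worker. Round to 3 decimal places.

(a) k_gold ≈ 6.376; (b) c_gold ≈ 1.247

n + g + δ = 0.01 + 0.02 + 0.08 = 0.11.
Golden rule sets MPK = n+g+δ: 0.36·k^(0.36−1) = 0.11, so k_gold = (0.36/0.11)^(1/0.64) ≈ 6.3760.
y_gold = 6.3760^0.36 ≈ 1.9482; c_gold = y_gold − 0.11·k_gold ≈ 1.2469.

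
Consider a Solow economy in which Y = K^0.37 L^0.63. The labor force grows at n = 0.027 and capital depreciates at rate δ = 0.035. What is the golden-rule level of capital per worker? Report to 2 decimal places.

n + δ = 0.027 + 0.035 = 0.062.
At the golden rule the marginal product of capital equals n+δ: 0.37·k^(0.37−1) = 0.062. Solving, k_gold = (0.37/0.062)^(1/0.63) ≈ 17.0390.

k_gold ≈ 17.04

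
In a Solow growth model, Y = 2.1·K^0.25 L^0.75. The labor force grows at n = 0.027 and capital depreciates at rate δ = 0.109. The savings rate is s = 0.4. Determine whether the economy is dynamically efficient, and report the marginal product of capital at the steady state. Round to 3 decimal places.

dynamically inefficient; MPK ≈ 0.085

Capital per worker breaks even when investment replaces (n + δ)·k; here n + δ = 0.136.
Steady-state k*: s·A·k^0.25 = 0.136·k gives k* = (0.4·2.1/0.136)^(1/0.75) ≈ 11.3324.
MPK = 0.25·2.1·11.3324^(-0.75) ≈ 0.0850.
MPK < n+δ = 0.136, so the economy is dynamically inefficient (over-saving).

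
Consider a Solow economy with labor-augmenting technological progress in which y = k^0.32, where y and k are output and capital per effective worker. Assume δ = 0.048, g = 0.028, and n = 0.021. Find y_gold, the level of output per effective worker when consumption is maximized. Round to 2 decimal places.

The effective depreciation rate is n + g + δ = 0.021 + 0.028 + 0.048 = 0.097.
At the golden rule the marginal product of capital equals n+g+δ: 0.32·k^(0.32−1) = 0.097. Solving, k_gold = (0.32/0.097)^(1/0.68) ≈ 5.7852.
Output: y_gold = k_gold^0.32 = 5.7852^0.32 ≈ 1.7536.

y_gold ≈ 1.75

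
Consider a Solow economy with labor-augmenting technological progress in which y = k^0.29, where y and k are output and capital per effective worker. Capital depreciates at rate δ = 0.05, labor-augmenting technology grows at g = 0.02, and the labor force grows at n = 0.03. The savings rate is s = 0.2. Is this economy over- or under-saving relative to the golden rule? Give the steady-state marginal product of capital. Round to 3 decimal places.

n + g + δ = 0.03 + 0.02 + 0.05 = 0.1.
Steady-state k*: s·k^0.29 = 0.1·k gives k* = (0.2/0.1)^(1/0.71) ≈ 2.6545.
MPK = 0.29·2.6545^(-0.71) ≈ 0.1450.
MPK > n+g+δ = 0.1, so the economy is dynamically efficient (under-saving).

under-saving; MPK ≈ 0.145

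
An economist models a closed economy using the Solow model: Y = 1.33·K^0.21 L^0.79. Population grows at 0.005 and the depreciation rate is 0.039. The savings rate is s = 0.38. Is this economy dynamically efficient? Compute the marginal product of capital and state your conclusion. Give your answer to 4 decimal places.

The effective depreciation rate is n + δ = 0.005 + 0.039 = 0.044.
Steady-state k*: s·A·k^0.21 = 0.044·k gives k* = (0.38·1.33/0.044)^(1/0.79) ≈ 21.9788.
MPK = 0.21·1.33·21.9788^(-0.79) ≈ 0.0243.
MPK < n+δ = 0.044, so the economy is dynamically inefficient (over-saving).

dynamically inefficient; MPK ≈ 0.0243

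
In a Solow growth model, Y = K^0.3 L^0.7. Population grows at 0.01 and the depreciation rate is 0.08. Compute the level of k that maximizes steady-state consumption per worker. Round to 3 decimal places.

n + δ = 0.01 + 0.08 = 0.09.
At the golden rule the marginal product of capital equals n+δ: 0.3·k^(0.3−1) = 0.09. Solving, k_gold = (0.3/0.09)^(1/0.7) ≈ 5.5843.

k_gold ≈ 5.584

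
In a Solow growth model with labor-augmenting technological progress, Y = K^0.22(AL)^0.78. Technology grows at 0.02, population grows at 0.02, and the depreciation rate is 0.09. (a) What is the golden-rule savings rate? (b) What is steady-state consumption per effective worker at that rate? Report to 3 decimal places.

(a) s_gold = 0.220; (b) c_gold ≈ 0.905

The effective depreciation rate is n + g + δ = 0.02 + 0.02 + 0.09 = 0.13.
For Cobb-Douglas, s_gold equals capital's share: s_gold = 0.22.
At the golden rule the marginal product of capital equals n+g+δ: 0.22·k^(0.22−1) = 0.13. Solving, k_gold = (0.22/0.13)^(1/0.78) ≈ 1.9630.
y_gold = 1.9630^0.22 ≈ 1.1600; c_gold = (1−0.22)·y_gold ≈ 0.9048.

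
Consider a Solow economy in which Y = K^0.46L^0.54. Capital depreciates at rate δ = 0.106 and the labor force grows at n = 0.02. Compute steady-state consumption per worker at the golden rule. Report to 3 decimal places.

Capital per worker breaks even when investment replaces (n + δ)·k; here n + δ = 0.126.
At the golden rule the marginal product of capital equals n+δ: 0.46·k^(0.46−1) = 0.126. Solving, k_gold = (0.46/0.126)^(1/0.54) ≈ 11.0017.
y_gold = 11.0017^0.46 ≈ 3.0135.
c_gold = y_gold − (n+δ)·k_gold = 3.0135 − 0.126·11.0017 ≈ 1.6273.

c_gold ≈ 1.627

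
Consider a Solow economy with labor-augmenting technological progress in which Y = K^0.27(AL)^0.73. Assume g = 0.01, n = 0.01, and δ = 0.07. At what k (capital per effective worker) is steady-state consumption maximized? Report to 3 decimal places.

k_gold ≈ 4.504

n + g + δ = 0.01 + 0.01 + 0.07 = 0.09.
Maximizing c = f(k) − (n+g+δ)·k gives f'(k) = n+g+δ, i.e. 0.27·k^(0.27−1) = 0.09, so k_gold = (0.27/0.09)^(1/0.73) ≈ 4.5039.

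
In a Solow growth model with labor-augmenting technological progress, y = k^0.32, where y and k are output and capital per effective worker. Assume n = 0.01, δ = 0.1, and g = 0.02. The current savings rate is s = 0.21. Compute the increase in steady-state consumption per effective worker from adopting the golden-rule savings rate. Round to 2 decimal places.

Capital per effective worker breaks even when investment replaces (n + g + δ)·k; here n + g + δ = 0.13.
Current steady state (s = 0.21): k* = (0.21/0.13)^(1/0.68) ≈ 2.0244, y* = 2.0244^0.32 ≈ 1.2532, c* = (1−0.21)·1.2532 ≈ 0.9900.
Maximizing c = f(k) − (n+g+δ)·k gives f'(k) = n+g+δ, i.e. 0.32·k^(0.32−1) = 0.13, so k_gold = (0.32/0.13)^(1/0.68) ≈ 3.7610.
y_gold = 3.7610^0.32 ≈ 1.5279, c_gold = y_gold − 0.13·k_gold ≈ 1.0390.
Gain: Δc = 1.0390 − 0.9900 ≈ 0.0490.

Δc ≈ 0.05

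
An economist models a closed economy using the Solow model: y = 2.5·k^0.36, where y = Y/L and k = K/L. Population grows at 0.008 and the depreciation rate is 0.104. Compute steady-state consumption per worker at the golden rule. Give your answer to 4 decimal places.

c_gold ≈ 5.1665

Break-even investment rate: n + δ = 0.008 + 0.104 = 0.112.
Maximizing c = f(k) − (n+δ)·k gives f'(k) = n+δ, i.e. 0.36·2.5·k^(0.36−1) = 0.112, so k_gold = (0.36·2.5/0.112)^(1/0.64) ≈ 25.9478.
y_gold = 2.5·25.9478^0.36 ≈ 8.0727.
c_gold = y_gold − (n+δ)·k_gold = 8.0727 − 0.112·25.9478 ≈ 5.1665.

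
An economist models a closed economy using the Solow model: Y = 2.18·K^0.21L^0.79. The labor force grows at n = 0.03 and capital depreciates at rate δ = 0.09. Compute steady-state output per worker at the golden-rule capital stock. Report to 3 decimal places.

y_gold ≈ 3.112

The effective depreciation rate is n + δ = 0.03 + 0.09 = 0.12.
At the golden rule the marginal product of capital equals n+δ: 0.21·2.18·k^(0.21−1) = 0.12. Solving, k_gold = (0.21·2.18/0.12)^(1/0.79) ≈ 5.4459.
Output: y_gold = 2.18·k_gold^0.21 = 2.18·5.4459^0.21 ≈ 3.1119.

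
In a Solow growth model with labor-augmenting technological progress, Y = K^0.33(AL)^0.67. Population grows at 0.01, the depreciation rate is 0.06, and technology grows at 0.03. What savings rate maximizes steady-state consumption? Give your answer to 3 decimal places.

Capital per effective worker breaks even when investment replaces (n + g + δ)·k; here n + g + δ = 0.1.
At the golden rule MPK = n+g+δ, and in any Cobb-Douglas steady state s = (n+g+δ)·k/y = MPK·k/y = capital's share 0.33.

s_gold = 0.330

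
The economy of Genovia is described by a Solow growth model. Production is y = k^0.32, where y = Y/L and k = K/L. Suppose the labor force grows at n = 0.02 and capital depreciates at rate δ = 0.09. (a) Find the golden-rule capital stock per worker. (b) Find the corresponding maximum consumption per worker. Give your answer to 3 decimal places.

(a) k_gold ≈ 4.808; (b) c_gold ≈ 1.124

The effective depreciation rate is n + δ = 0.02 + 0.09 = 0.11.
Setting f'(k) = n+δ gives 0.32·k^(0.32−1) = 0.11, hence k_gold = (0.32/0.11)^(1/0.68) ≈ 4.8083.
y_gold = 4.8083^0.32 ≈ 1.6529; c_gold = y_gold − 0.11·k_gold ≈ 1.1240.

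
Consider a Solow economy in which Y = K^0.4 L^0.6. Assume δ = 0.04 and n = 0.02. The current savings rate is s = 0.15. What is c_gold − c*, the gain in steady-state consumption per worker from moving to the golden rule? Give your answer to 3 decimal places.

Capital per worker breaks even when investment replaces (n + δ)·k; here n + δ = 0.06.
Current steady state (s = 0.15): k* = (0.15/0.06)^(1/0.6) ≈ 4.6050, y* = 4.6050^0.4 ≈ 1.8420, c* = (1−0.15)·1.8420 ≈ 1.5657.
Setting f'(k) = n+δ gives 0.4·k^(0.4−1) = 0.06, hence k_gold = (0.4/0.06)^(1/0.6) ≈ 23.6146.
y_gold = 23.6146^0.4 ≈ 3.5422, c_gold = y_gold − 0.06·k_gold ≈ 2.1253.
Gain: Δc = 2.1253 − 1.5657 ≈ 0.5596.

Δc ≈ 0.560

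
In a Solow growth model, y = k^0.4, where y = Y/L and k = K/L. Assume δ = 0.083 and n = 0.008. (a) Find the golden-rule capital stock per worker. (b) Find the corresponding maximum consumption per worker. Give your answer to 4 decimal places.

n + δ = 0.008 + 0.083 = 0.091.
Maximizing c = f(k) − (n+δ)·k gives f'(k) = n+δ, i.e. 0.4·k^(0.4−1) = 0.091, so k_gold = (0.4/0.091)^(1/0.6) ≈ 11.7950.
y_gold = 11.7950^0.4 ≈ 2.6834; c_gold = y_gold − 0.091·k_gold ≈ 1.6100.

(a) k_gold ≈ 11.7950; (b) c_gold ≈ 1.6100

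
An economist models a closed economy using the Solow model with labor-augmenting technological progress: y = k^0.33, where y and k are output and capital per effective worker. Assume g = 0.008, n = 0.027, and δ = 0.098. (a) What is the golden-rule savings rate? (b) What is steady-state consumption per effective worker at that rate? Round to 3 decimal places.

(a) s_gold = 0.330; (b) c_gold ≈ 1.048

Capital per effective worker breaks even when investment replaces (n + g + δ)·k; here n + g + δ = 0.133.
For Cobb-Douglas, s_gold equals capital's share: s_gold = 0.33.
Golden rule sets MPK = n+g+δ: 0.33·k^(0.33−1) = 0.133, so k_gold = (0.33/0.133)^(1/0.67) ≈ 3.8819.
y_gold = 3.8819^0.33 ≈ 1.5645; c_gold = (1−0.33)·y_gold ≈ 1.0482.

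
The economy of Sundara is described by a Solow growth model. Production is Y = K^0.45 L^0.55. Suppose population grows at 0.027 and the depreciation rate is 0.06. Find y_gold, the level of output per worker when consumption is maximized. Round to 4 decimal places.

y_gold ≈ 3.8365

Break-even investment rate: n + δ = 0.027 + 0.06 = 0.087.
Setting f'(k) = n+δ gives 0.45·k^(0.45−1) = 0.087, hence k_gold = (0.45/0.087)^(1/0.55) ≈ 19.8438.
Output: y_gold = k_gold^0.45 = 19.8438^0.45 ≈ 3.8365.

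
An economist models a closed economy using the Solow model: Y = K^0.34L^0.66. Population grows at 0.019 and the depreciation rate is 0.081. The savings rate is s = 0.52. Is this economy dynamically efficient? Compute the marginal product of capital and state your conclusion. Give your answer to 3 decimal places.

Break-even investment rate: n + δ = 0.019 + 0.081 = 0.1.
Steady-state k*: s·k^0.34 = 0.1·k gives k* = (0.52/0.1)^(1/0.66) ≈ 12.1578.
MPK = 0.34·12.1578^(-0.66) ≈ 0.0654.
MPK < n+δ = 0.1, so the economy is dynamically inefficient (over-saving).

dynamically inefficient; MPK ≈ 0.065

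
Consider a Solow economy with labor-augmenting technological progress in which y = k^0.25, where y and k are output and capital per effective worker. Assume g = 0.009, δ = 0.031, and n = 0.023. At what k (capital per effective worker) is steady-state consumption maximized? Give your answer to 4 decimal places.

k_gold ≈ 6.2825

Capital per effective worker breaks even when investment replaces (n + g + δ)·k; here n + g + δ = 0.063.
Maximizing c = f(k) − (n+g+δ)·k gives f'(k) = n+g+δ, i.e. 0.25·k^(0.25−1) = 0.063, so k_gold = (0.25/0.063)^(1/0.75) ≈ 6.2825.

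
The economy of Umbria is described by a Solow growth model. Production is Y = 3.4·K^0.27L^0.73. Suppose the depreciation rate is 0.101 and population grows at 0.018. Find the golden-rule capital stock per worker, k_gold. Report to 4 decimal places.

n + δ = 0.018 + 0.101 = 0.119.
At the golden rule the marginal product of capital equals n+δ: 0.27·3.4·k^(0.27−1) = 0.119. Solving, k_gold = (0.27·3.4/0.119)^(1/0.73) ≈ 16.4238.

k_gold ≈ 16.4238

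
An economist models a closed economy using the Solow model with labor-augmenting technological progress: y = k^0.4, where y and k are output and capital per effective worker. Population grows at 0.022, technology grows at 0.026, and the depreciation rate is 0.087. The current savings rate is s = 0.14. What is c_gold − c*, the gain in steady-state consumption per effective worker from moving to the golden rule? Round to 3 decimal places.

Δc ≈ 0.357

n + g + δ = 0.022 + 0.026 + 0.087 = 0.135.
Current steady state (s = 0.14): k* = (0.14/0.135)^(1/0.6) ≈ 1.0625, y* = 1.0625^0.4 ≈ 1.0245, c* = (1−0.14)·1.0245 ≈ 0.8811.
Maximizing c = f(k) − (n+g+δ)·k gives f'(k) = n+g+δ, i.e. 0.4·k^(0.4−1) = 0.135, so k_gold = (0.4/0.135)^(1/0.6) ≈ 6.1124.
y_gold = 6.1124^0.4 ≈ 2.0629, c_gold = y_gold − 0.135·k_gold ≈ 1.2378.
Gain: Δc = 1.2378 − 0.8811 ≈ 0.3567.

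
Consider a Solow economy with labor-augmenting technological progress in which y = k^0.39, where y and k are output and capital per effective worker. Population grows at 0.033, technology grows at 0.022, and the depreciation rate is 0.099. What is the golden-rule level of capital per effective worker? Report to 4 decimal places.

n + g + δ = 0.033 + 0.022 + 0.099 = 0.154.
Maximizing c = f(k) − (n+g+δ)·k gives f'(k) = n+g+δ, i.e. 0.39·k^(0.39−1) = 0.154, so k_gold = (0.39/0.154)^(1/0.61) ≈ 4.5872.

k_gold ≈ 4.5872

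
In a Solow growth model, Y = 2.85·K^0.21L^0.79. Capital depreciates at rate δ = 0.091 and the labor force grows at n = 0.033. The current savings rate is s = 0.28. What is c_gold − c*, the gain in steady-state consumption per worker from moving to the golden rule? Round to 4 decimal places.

n + δ = 0.033 + 0.091 = 0.124.
Current steady state (s = 0.28): k* = (0.28·2.85/0.124)^(1/0.79) ≈ 10.5565, y* = 2.85·10.5565^0.21 ≈ 4.6750, c* = (1−0.28)·4.6750 ≈ 3.3660.
Setting f'(k) = n+δ gives 0.21·2.85·k^(0.21−1) = 0.124, hence k_gold = (0.21·2.85/0.124)^(1/0.79) ≈ 7.3345.
y_gold = 2.85·7.3345^0.21 ≈ 4.3308, c_gold = y_gold − 0.124·k_gold ≈ 3.4214.
Gain: Δc = 3.4214 − 3.3660 ≈ 0.0553.

Δc ≈ 0.0553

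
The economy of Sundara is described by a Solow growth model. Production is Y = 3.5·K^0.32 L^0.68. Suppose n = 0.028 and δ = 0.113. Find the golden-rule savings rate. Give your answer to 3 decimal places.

s_gold = 0.320

Capital per worker breaks even when investment replaces (n + δ)·k; here n + δ = 0.141.
At the golden rule MPK = n+δ, and in any Cobb-Douglas steady state s = (n+δ)·k/y = MPK·k/y = capital's share 0.32.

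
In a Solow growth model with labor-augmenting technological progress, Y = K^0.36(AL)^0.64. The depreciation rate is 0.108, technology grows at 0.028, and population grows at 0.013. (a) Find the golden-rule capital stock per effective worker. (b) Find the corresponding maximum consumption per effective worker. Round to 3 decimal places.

(a) k_gold ≈ 3.968; (b) c_gold ≈ 1.051

Break-even investment rate: n + g + δ = 0.013 + 0.028 + 0.108 = 0.149.
Maximizing c = f(k) − (n+g+δ)·k gives f'(k) = n+g+δ, i.e. 0.36·k^(0.36−1) = 0.149, so k_gold = (0.36/0.149)^(1/0.64) ≈ 3.9684.
y_gold = 3.9684^0.36 ≈ 1.6425; c_gold = y_gold − 0.149·k_gold ≈ 1.0512.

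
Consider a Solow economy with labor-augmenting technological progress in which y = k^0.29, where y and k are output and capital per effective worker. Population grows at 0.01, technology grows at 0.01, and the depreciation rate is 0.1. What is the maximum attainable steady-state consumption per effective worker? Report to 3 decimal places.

Capital per effective worker breaks even when investment replaces (n + g + δ)·k; here n + g + δ = 0.12.
Maximizing c = f(k) − (n+g+δ)·k gives f'(k) = n+g+δ, i.e. 0.29·k^(0.29−1) = 0.12, so k_gold = (0.29/0.12)^(1/0.71) ≈ 3.4653.
y_gold = 3.4653^0.29 ≈ 1.4339.
c_gold = y_gold − (n+g+δ)·k_gold = 1.4339 − 0.12·3.4653 ≈ 1.0181.

c_gold ≈ 1.018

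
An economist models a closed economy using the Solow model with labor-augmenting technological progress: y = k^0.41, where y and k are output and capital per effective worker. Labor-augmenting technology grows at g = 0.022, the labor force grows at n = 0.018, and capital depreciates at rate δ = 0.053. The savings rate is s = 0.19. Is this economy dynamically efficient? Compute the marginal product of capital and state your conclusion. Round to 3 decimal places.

Break-even investment rate: n + g + δ = 0.018 + 0.022 + 0.053 = 0.093.
Steady-state k*: s·k^0.41 = 0.093·k gives k* = (0.19/0.093)^(1/0.59) ≈ 3.3565.
MPK = 0.41·3.3565^(-0.59) ≈ 0.2007.
MPK > n+g+δ = 0.093, so the economy is dynamically efficient (under-saving).

dynamically efficient; MPK ≈ 0.201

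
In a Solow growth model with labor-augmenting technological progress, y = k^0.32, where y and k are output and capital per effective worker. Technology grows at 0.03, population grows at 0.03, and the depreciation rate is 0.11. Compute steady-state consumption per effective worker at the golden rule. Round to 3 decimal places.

c_gold ≈ 0.916

Break-even investment rate: n + g + δ = 0.03 + 0.03 + 0.11 = 0.17.
At the golden rule the marginal product of capital equals n+g+δ: 0.32·k^(0.32−1) = 0.17. Solving, k_gold = (0.32/0.17)^(1/0.68) ≈ 2.5350.
y_gold = 2.5350^0.32 ≈ 1.3467.
c_gold = y_gold − (n+g+δ)·k_gold = 1.3467 − 0.17·2.5350 ≈ 0.9158.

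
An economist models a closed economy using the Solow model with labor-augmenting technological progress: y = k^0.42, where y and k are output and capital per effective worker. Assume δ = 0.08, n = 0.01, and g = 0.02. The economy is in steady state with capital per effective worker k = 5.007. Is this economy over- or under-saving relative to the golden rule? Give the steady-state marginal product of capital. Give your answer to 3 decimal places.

under-saving; MPK ≈ 0.165

n + g + δ = 0.01 + 0.02 + 0.08 = 0.11.
MPK = 0.42·k^(0.42−1) = 0.42·5.007^(-0.58) ≈ 0.1650.
MPK > 0.11, so the economy is dynamically efficient (under-saving).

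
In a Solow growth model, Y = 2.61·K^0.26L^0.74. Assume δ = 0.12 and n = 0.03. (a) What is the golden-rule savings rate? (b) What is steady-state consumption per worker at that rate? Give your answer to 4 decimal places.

Capital per worker breaks even when investment replaces (n + δ)·k; here n + δ = 0.15.
For Cobb-Douglas, s_gold equals capital's share: s_gold = 0.26.
Maximizing c = f(k) − (n+δ)·k gives f'(k) = n+δ, i.e. 0.26·2.61·k^(0.26−1) = 0.15, so k_gold = (0.26·2.61/0.15)^(1/0.74) ≈ 7.6885.
y_gold = 2.61·7.6885^0.26 ≈ 4.4357; c_gold = (1−0.26)·y_gold ≈ 3.2824.

(a) s_gold = 0.2600; (b) c_gold ≈ 3.2824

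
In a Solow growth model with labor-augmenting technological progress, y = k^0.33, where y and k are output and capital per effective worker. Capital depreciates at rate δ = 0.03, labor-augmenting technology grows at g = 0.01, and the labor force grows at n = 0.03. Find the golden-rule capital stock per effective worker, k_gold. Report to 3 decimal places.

k_gold ≈ 10.118

The effective depreciation rate is n + g + δ = 0.03 + 0.01 + 0.03 = 0.07.
Setting f'(k) = n+g+δ gives 0.33·k^(0.33−1) = 0.07, hence k_gold = (0.33/0.07)^(1/0.67) ≈ 10.1181.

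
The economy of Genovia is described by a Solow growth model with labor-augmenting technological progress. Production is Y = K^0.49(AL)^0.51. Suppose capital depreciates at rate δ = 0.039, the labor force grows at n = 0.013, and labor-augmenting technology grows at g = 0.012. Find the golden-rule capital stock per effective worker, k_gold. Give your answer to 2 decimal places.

k_gold ≈ 54.12

Capital per effective worker breaks even when investment replaces (n + g + δ)·k; here n + g + δ = 0.064.
Maximizing c = f(k) − (n+g+δ)·k gives f'(k) = n+g+δ, i.e. 0.49·k^(0.49−1) = 0.064, so k_gold = (0.49/0.064)^(1/0.51) ≈ 54.1209.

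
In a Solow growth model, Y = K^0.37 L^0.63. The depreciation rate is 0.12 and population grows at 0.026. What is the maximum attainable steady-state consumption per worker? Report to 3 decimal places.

Capital per worker breaks even when investment replaces (n + δ)·k; here n + δ = 0.146.
Golden rule sets MPK = n+δ: 0.37·k^(0.37−1) = 0.146, so k_gold = (0.37/0.146)^(1/0.63) ≈ 4.3755.
y_gold = 4.3755^0.37 ≈ 1.7266.
c_gold = y_gold − (n+δ)·k_gold = 1.7266 − 0.146·4.3755 ≈ 1.0877.

c_gold ≈ 1.088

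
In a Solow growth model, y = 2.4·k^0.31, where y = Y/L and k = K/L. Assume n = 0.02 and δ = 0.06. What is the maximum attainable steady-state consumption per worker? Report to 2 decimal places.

Break-even investment rate: n + δ = 0.02 + 0.06 = 0.08.
Golden rule sets MPK = n+δ: 0.31·2.4·k^(0.31−1) = 0.08, so k_gold = (0.31·2.4/0.08)^(1/0.69) ≈ 25.3279.
y_gold = 2.4·25.3279^0.31 ≈ 6.5362.
c_gold = y_gold − (n+δ)·k_gold = 6.5362 − 0.08·25.3279 ≈ 4.5100.

c_gold ≈ 4.51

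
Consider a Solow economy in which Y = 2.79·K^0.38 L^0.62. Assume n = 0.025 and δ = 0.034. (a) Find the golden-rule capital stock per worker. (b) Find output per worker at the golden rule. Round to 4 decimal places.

Break-even investment rate: n + δ = 0.025 + 0.034 = 0.059.
At the golden rule the marginal product of capital equals n+δ: 0.38·2.79·k^(0.38−1) = 0.059. Solving, k_gold = (0.38·2.79/0.059)^(1/0.62) ≈ 105.5467.
y_gold = 2.79·105.5467^0.38 ≈ 16.3875.

(a) k_gold ≈ 105.5467; (b) y_gold ≈ 16.3875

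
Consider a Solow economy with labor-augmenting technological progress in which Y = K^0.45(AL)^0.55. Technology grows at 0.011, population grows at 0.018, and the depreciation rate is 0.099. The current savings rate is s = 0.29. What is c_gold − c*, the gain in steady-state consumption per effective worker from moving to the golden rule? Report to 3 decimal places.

Break-even investment rate: n + g + δ = 0.018 + 0.011 + 0.099 = 0.128.
Current steady state (s = 0.29): k* = (0.29/0.128)^(1/0.55) ≈ 4.4238, y* = 4.4238^0.45 ≈ 1.9526, c* = (1−0.29)·1.9526 ≈ 1.3863.
Setting f'(k) = n+g+δ gives 0.45·k^(0.45−1) = 0.128, hence k_gold = (0.45/0.128)^(1/0.55) ≈ 9.8340.
y_gold = 9.8340^0.45 ≈ 2.7972, c_gold = y_gold − 0.128·k_gold ≈ 1.5385.
Gain: Δc = 1.5385 − 1.3863 ≈ 0.1522.

Δc ≈ 0.152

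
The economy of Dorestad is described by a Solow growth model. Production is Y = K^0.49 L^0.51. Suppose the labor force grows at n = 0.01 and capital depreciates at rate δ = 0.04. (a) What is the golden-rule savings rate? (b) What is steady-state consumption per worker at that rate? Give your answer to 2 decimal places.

(a) s_gold = 0.49; (b) c_gold ≈ 4.57

Capital per worker breaks even when investment replaces (n + δ)·k; here n + δ = 0.05.
For Cobb-Douglas, s_gold equals capital's share: s_gold = 0.49.
At the golden rule the marginal product of capital equals n+δ: 0.49·k^(0.49−1) = 0.05. Solving, k_gold = (0.49/0.05)^(1/0.51) ≈ 87.8174.
y_gold = 87.8174^0.49 ≈ 8.9610; c_gold = (1−0.49)·y_gold ≈ 4.5701.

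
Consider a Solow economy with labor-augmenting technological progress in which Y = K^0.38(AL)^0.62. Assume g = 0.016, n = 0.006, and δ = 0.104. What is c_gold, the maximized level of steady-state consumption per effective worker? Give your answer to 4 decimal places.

Break-even investment rate: n + g + δ = 0.006 + 0.016 + 0.104 = 0.126.
Maximizing c = f(k) − (n+g+δ)·k gives f'(k) = n+g+δ, i.e. 0.38·k^(0.38−1) = 0.126, so k_gold = (0.38/0.126)^(1/0.62) ≈ 5.9326.
y_gold = 5.9326^0.38 ≈ 1.9671.
c_gold = y_gold − (n+g+δ)·k_gold = 1.9671 − 0.126·5.9326 ≈ 1.2196.

c_gold ≈ 1.2196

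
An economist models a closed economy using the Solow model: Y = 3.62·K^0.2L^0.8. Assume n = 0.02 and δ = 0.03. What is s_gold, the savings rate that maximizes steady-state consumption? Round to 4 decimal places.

s_gold = 0.2000

n + δ = 0.02 + 0.03 = 0.05.
At the golden rule MPK = n+δ, and in any Cobb-Douglas steady state s = (n+δ)·k/y = MPK·k/y = capital's share 0.2.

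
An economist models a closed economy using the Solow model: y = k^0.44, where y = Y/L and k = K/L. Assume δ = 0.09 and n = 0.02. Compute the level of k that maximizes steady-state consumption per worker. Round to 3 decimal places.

k_gold ≈ 11.888

n + δ = 0.02 + 0.09 = 0.11.
At the golden rule the marginal product of capital equals n+δ: 0.44·k^(0.44−1) = 0.11. Solving, k_gold = (0.44/0.11)^(1/0.56) ≈ 11.8880.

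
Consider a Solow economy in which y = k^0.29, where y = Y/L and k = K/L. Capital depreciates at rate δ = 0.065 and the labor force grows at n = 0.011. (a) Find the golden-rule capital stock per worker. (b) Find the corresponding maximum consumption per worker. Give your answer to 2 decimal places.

n + δ = 0.011 + 0.065 = 0.076.
Maximizing c = f(k) − (n+δ)·k gives f'(k) = n+δ, i.e. 0.29·k^(0.29−1) = 0.076, so k_gold = (0.29/0.076)^(1/0.71) ≈ 6.5938.
y_gold = 6.5938^0.29 ≈ 1.7280; c_gold = y_gold − 0.076·k_gold ≈ 1.2269.

(a) k_gold ≈ 6.59; (b) c_gold ≈ 1.23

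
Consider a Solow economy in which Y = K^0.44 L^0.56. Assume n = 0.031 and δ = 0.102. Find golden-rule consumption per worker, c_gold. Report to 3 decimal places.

c_gold ≈ 1.434

Break-even investment rate: n + δ = 0.031 + 0.102 = 0.133.
Setting f'(k) = n+δ gives 0.44·k^(0.44−1) = 0.133, hence k_gold = (0.44/0.133)^(1/0.56) ≈ 8.4695.
y_gold = 8.4695^0.44 ≈ 2.5601.
c_gold = y_gold − (n+δ)·k_gold = 2.5601 − 0.133·8.4695 ≈ 1.4337.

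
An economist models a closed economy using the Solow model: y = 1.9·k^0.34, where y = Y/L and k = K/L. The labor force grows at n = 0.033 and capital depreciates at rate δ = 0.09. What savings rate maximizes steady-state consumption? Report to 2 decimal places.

s_gold = 0.34

The effective depreciation rate is n + δ = 0.033 + 0.09 = 0.123.
At the golden rule MPK = n+δ, and in any Cobb-Douglas steady state s = (n+δ)·k/y = MPK·k/y = capital's share 0.34.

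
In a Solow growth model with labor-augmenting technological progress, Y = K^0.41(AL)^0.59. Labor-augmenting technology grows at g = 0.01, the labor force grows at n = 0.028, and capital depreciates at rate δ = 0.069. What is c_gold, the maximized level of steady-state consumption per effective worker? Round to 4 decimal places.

c_gold ≈ 1.5006

n + g + δ = 0.028 + 0.01 + 0.069 = 0.107.
Maximizing c = f(k) − (n+g+δ)·k gives f'(k) = n+g+δ, i.e. 0.41·k^(0.41−1) = 0.107, so k_gold = (0.41/0.107)^(1/0.59) ≈ 9.7457.
y_gold = 9.7457^0.41 ≈ 2.5434.
c_gold = y_gold − (n+g+δ)·k_gold = 2.5434 − 0.107·9.7457 ≈ 1.5006.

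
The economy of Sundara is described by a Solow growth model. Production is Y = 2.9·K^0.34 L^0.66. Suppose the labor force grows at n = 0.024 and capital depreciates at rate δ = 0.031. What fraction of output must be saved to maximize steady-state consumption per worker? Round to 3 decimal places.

s_gold = 0.340

Capital per worker breaks even when investment replaces (n + δ)·k; here n + δ = 0.055.
At the golden rule MPK = n+δ, and in any Cobb-Douglas steady state s = (n+δ)·k/y = MPK·k/y = capital's share 0.34.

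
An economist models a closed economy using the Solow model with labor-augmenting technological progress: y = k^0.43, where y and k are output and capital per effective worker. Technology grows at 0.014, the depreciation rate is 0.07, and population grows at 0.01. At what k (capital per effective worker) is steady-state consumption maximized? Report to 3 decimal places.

n + g + δ = 0.01 + 0.014 + 0.07 = 0.094.
Golden rule sets MPK = n+g+δ: 0.43·k^(0.43−1) = 0.094, so k_gold = (0.43/0.094)^(1/0.57) ≈ 14.4043.

k_gold ≈ 14.404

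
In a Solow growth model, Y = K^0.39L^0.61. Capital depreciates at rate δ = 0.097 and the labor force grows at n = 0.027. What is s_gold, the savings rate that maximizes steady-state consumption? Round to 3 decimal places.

The effective depreciation rate is n + δ = 0.027 + 0.097 = 0.124.
At the golden rule MPK = n+δ, and in any Cobb-Douglas steady state s = (n+δ)·k/y = MPK·k/y = capital's share 0.39.

s_gold = 0.390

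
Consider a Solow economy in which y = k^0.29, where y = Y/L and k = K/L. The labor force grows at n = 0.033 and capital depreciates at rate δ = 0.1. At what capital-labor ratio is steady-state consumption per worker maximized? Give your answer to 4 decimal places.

k_gold ≈ 2.9980

n + δ = 0.033 + 0.1 = 0.133.
Setting f'(k) = n+δ gives 0.29·k^(0.29−1) = 0.133, hence k_gold = (0.29/0.133)^(1/0.71) ≈ 2.9980.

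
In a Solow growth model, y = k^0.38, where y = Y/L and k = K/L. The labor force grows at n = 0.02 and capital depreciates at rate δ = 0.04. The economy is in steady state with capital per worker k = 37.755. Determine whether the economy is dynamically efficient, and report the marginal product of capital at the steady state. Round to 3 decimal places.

Capital per worker breaks even when investment replaces (n + δ)·k; here n + δ = 0.06.
MPK = 0.38·k^(0.38−1) = 0.38·37.755^(-0.62) ≈ 0.0400.
MPK < 0.06, so the economy is dynamically inefficient (over-saving).

dynamically inefficient; MPK ≈ 0.040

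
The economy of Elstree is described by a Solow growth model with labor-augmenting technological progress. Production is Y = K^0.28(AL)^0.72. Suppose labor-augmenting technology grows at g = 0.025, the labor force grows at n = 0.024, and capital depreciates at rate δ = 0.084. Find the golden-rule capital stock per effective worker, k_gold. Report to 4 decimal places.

n + g + δ = 0.024 + 0.025 + 0.084 = 0.133.
At the golden rule the marginal product of capital equals n+g+δ: 0.28·k^(0.28−1) = 0.133. Solving, k_gold = (0.28/0.133)^(1/0.72) ≈ 2.8121.

k_gold ≈ 2.8121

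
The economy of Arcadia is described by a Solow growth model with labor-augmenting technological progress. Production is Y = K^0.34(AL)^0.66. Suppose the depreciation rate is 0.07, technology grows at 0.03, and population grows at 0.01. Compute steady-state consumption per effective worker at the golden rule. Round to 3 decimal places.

c_gold ≈ 1.180

n + g + δ = 0.01 + 0.03 + 0.07 = 0.11.
Golden rule sets MPK = n+g+δ: 0.34·k^(0.34−1) = 0.11, so k_gold = (0.34/0.11)^(1/0.66) ≈ 5.5278.
y_gold = 5.5278^0.34 ≈ 1.7884.
c_gold = y_gold − (n+g+δ)·k_gold = 1.7884 − 0.11·5.5278 ≈ 1.1804.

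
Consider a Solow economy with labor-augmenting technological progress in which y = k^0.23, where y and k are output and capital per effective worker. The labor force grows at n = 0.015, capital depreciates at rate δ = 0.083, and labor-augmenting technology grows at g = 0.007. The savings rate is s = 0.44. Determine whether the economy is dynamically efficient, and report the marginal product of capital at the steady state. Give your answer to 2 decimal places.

n + g + δ = 0.015 + 0.007 + 0.083 = 0.105.
Steady-state k*: s·k^0.23 = 0.105·k gives k* = (0.44/0.105)^(1/0.77) ≈ 6.4289.
MPK = 0.23·6.4289^(-0.77) ≈ 0.0549.
MPK < n+g+δ = 0.105, so the economy is dynamically inefficient (over-saving).

dynamically inefficient; MPK ≈ 0.05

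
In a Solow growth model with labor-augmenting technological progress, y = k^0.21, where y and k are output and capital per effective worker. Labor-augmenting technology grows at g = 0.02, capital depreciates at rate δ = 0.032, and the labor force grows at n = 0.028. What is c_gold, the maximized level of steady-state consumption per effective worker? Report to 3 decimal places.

c_gold ≈ 1.021

The effective depreciation rate is n + g + δ = 0.028 + 0.02 + 0.032 = 0.08.
Setting f'(k) = n+g+δ gives 0.21·k^(0.21−1) = 0.08, hence k_gold = (0.21/0.08)^(1/0.79) ≈ 3.3927.
y_gold = 3.3927^0.21 ≈ 1.2925.
c_gold = y_gold − (n+g+δ)·k_gold = 1.2925 − 0.08·3.3927 ≈ 1.0210.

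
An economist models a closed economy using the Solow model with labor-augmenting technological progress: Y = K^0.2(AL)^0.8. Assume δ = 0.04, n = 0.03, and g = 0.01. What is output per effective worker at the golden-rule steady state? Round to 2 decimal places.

y_gold ≈ 1.26

The effective depreciation rate is n + g + δ = 0.03 + 0.01 + 0.04 = 0.08.
Maximizing c = f(k) − (n+g+δ)·k gives f'(k) = n+g+δ, i.e. 0.2·k^(0.2−1) = 0.08, so k_gold = (0.2/0.08)^(1/0.8) ≈ 3.1436.
Output: y_gold = k_gold^0.2 = 3.1436^0.2 ≈ 1.2574.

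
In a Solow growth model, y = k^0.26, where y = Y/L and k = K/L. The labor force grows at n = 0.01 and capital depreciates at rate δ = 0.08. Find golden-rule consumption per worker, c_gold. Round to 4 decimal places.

Capital per worker breaks even when investment replaces (n + δ)·k; here n + δ = 0.09.
Setting f'(k) = n+δ gives 0.26·k^(0.26−1) = 0.09, hence k_gold = (0.26/0.09)^(1/0.74) ≈ 4.1938.
y_gold = 4.1938^0.26 ≈ 1.4517.
c_gold = y_gold − (n+δ)·k_gold = 1.4517 − 0.09·4.1938 ≈ 1.0743.

c_gold ≈ 1.0743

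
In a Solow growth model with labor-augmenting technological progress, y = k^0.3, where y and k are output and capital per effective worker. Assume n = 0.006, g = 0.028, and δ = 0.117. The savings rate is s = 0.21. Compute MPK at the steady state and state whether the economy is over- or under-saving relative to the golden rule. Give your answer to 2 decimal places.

under-saving; MPK ≈ 0.22

Capital per effective worker breaks even when investment replaces (n + g + δ)·k; here n + g + δ = 0.151.
Steady-state k*: s·k^0.3 = 0.151·k gives k* = (0.21/0.151)^(1/0.7) ≈ 1.6019.
MPK = 0.3·1.6019^(-0.7) ≈ 0.2157.
MPK > n+g+δ = 0.151, so the economy is dynamically efficient (under-saving).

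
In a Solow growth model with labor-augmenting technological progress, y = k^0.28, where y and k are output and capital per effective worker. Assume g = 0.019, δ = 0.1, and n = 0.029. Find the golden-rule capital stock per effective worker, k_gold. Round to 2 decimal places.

k_gold ≈ 2.42

Break-even investment rate: n + g + δ = 0.029 + 0.019 + 0.1 = 0.148.
Golden rule sets MPK = n+g+δ: 0.28·k^(0.28−1) = 0.148, so k_gold = (0.28/0.148)^(1/0.72) ≈ 2.4243.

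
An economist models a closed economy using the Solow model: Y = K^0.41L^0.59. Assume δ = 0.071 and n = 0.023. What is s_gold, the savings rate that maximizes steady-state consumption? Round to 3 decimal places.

Capital per worker breaks even when investment replaces (n + δ)·k; here n + δ = 0.094.
At the golden rule MPK = n+δ, and in any Cobb-Douglas steady state s = (n+δ)·k/y = MPK·k/y = capital's share 0.41.

s_gold = 0.410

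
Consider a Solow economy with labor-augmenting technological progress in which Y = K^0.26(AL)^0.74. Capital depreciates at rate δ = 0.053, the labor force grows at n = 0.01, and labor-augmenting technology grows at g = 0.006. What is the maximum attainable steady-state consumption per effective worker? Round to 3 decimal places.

c_gold ≈ 1.179

The effective depreciation rate is n + g + δ = 0.01 + 0.006 + 0.053 = 0.069.
Setting f'(k) = n+g+δ gives 0.26·k^(0.26−1) = 0.069, hence k_gold = (0.26/0.069)^(1/0.74) ≈ 6.0055.
y_gold = 6.0055^0.26 ≈ 1.5938.
c_gold = y_gold − (n+g+δ)·k_gold = 1.5938 − 0.069·6.0055 ≈ 1.1794.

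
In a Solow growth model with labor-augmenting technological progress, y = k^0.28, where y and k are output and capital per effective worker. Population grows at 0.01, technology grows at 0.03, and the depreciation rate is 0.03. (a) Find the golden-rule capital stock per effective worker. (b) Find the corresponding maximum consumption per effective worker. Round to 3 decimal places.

(a) k_gold ≈ 6.858; (b) c_gold ≈ 1.234

Break-even investment rate: n + g + δ = 0.01 + 0.03 + 0.03 = 0.07.
At the golden rule the marginal product of capital equals n+g+δ: 0.28·k^(0.28−1) = 0.07. Solving, k_gold = (0.28/0.07)^(1/0.72) ≈ 6.8580.
y_gold = 6.8580^0.28 ≈ 1.7145; c_gold = y_gold − 0.07·k_gold ≈ 1.2344.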